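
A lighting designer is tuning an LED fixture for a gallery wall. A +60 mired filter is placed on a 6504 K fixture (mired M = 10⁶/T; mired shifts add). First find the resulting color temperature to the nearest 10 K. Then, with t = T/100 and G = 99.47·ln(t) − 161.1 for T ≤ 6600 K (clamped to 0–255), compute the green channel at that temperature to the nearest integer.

M_in = 10⁶/6504 = 153.75; M_out = 153.75 + (+60) = 213.75.
T_out = 10⁶/213.75 = 4678.3 K → 4680 K; t = 46.8.
G = 99.47·ln 46.8 − 161.1 = 99.47·3.8459 − 161.1 = 221.450.
Rounded: 221.

221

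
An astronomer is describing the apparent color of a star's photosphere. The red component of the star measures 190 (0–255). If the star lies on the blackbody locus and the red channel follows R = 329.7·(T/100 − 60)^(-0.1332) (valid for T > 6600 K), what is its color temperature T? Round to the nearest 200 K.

(t − 60)^(-0.1332) = 190/329.7 = 0.57628.
t − 60 = 0.57628^(1/-0.1332) = 0.57628^(-7.508) = 62.667, so t = 122.667.
T = 100·t = 12267 K → 12200 K to the nearest 200 K.

12200 K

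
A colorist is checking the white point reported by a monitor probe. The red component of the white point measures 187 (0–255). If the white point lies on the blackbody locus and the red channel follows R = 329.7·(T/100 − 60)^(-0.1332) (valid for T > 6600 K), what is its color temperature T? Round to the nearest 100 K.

13100 K

(t − 60)^(-0.1332) = 187/329.7 = 0.56718.
t − 60 = 0.56718^(1/-0.1332) = 0.56718^(-7.508) = 70.620, so t = 130.620.
T = 100·t = 13062 K → 13100 K to the nearest 100 K.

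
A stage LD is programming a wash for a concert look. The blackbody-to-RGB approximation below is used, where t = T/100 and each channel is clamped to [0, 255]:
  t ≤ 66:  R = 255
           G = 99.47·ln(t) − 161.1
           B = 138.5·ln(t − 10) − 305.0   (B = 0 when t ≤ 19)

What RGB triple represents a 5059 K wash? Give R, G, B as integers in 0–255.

t = 5059/100 = 50.59; the t ≤ 66 branch applies.
R = 255 by definition for t ≤ 66.
G = 99.47·ln 50.59 − 161.1 = 99.47·3.9238 − 161.1 = 229.196.
B = 138.5·ln(50.59 − 10) − 305.0 = 138.5·ln 40.59 − 305.0 = 138.5·3.7035 − 305.0 = 207.938.
Rounded: (255, 229, 208).

R=255, G=229, B=208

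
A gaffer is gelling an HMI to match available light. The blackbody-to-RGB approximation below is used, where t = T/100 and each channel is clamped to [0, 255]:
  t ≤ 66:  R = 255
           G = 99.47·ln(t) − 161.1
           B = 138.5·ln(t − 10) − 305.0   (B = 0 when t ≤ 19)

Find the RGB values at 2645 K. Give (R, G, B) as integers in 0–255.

t = 2645/100 = 26.45; the t ≤ 66 branch applies.
R = 255 by definition for t ≤ 66.
G = 99.47·ln 26.45 − 161.1 = 99.47·3.2753 − 161.1 = 164.690.
B = 138.5·ln(26.45 − 10) − 305.0 = 138.5·ln 16.45 − 305.0 = 138.5·2.8003 − 305.0 = 82.845.
Rounded: (255, 165, 83).

(255, 165, 83)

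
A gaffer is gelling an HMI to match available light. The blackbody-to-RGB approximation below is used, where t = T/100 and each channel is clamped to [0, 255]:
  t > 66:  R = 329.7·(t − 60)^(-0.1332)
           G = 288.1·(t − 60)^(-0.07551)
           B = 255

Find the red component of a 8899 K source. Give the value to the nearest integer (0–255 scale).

211

t = 8899/100 = 88.99; the t > 66 branch applies.
R = 329.7·(88.99 − 60)^(-0.1332) = 329.7·28.99^(-0.1332) = 329.7·0.63860 = 210.546.
Rounded: 211.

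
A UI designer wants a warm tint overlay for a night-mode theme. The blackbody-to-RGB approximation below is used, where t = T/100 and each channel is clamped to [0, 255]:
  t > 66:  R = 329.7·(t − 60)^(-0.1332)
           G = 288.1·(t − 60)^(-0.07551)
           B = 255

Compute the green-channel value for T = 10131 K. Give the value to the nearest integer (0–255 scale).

t = 10131/100 = 101.31; the t > 66 branch applies.
G = 288.1·(101.31 − 60)^(-0.07551) = 288.1·41.31^(-0.07551) = 288.1·0.75504 = 217.528.
Rounded: 218.

218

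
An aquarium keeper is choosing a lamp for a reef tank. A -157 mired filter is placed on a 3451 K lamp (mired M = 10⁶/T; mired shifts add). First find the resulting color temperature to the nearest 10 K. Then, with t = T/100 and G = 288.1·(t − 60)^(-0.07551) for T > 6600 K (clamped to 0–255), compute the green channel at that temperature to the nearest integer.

234

M_in = 10⁶/3451 = 289.77; M_out = 289.77 + (-157) = 132.77.
T_out = 10⁶/132.77 = 7531.8 K → 7530 K; t = 75.3.
G = 288.1·(75.3 − 60)^(-0.07551) = 288.1·15.3^(-0.07551) = 288.1·0.81385 = 234.470.
Rounded: 234.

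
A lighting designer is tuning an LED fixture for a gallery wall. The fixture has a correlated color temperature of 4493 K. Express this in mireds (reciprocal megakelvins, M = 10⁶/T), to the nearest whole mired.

M = 10⁶ / 4493 = 222.568 → 223 mireds.

223 mireds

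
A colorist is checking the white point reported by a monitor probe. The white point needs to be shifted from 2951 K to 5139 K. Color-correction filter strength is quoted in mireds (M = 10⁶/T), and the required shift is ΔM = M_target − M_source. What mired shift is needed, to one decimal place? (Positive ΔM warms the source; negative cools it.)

-144.3 mireds

M_source = 10⁶/2951 = 338.868; M_target = 10⁶/5139 = 194.590.
ΔM = 194.590 − 338.868 = -144.278 → -144.3 mireds, a cooling shift.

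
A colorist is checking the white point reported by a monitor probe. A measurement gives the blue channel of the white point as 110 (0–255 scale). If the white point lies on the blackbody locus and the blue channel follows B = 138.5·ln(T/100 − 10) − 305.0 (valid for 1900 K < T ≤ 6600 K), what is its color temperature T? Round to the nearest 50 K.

ln(t − 10) = (110 + 305.0) / 138.5 = 2.9964.
t − 10 = e^2.9964 = 20.013, so t = 30.013.
T = 100·t = 3001 K → 3000 K to the nearest 50 K.

3000 K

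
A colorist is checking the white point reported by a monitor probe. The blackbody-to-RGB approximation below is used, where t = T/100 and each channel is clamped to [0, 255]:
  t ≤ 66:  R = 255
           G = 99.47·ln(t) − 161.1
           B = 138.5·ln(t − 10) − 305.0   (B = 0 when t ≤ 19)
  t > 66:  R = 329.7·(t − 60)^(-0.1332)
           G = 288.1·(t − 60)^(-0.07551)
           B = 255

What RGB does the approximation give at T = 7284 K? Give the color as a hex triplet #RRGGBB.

t = 7284/100 = 72.84; the t > 66 branch applies.
R = 329.7·(72.84 − 60)^(-0.1332) = 329.7·12.84^(-0.1332) = 329.7·0.71177 = 234.670.
G = 288.1·(72.84 − 60)^(-0.07551) = 288.1·12.84^(-0.07551) = 288.1·0.82469 = 237.594.
B = 255 by definition for t > 66.
Rounded: (235, 238, 255).
In hex: #EBEEFF.

#EBEEFF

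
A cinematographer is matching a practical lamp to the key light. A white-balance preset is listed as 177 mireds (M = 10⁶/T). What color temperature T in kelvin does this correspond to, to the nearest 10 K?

5650 K

T = 10⁶ / 177 = 5649.72 K → 5650 K.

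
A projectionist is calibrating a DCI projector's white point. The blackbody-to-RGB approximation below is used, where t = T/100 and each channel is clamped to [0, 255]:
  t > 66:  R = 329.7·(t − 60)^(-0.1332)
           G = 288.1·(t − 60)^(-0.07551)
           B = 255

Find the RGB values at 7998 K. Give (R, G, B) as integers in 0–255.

t = 7998/100 = 79.98; the t > 66 branch applies.
R = 329.7·(79.98 − 60)^(-0.1332) = 329.7·19.98^(-0.1332) = 329.7·0.67106 = 221.248.
G = 288.1·(79.98 − 60)^(-0.07551) = 288.1·19.98^(-0.07551) = 288.1·0.79761 = 229.792.
B = 255 by definition for t > 66.
Rounded: (221, 230, 255).

(221, 230, 255)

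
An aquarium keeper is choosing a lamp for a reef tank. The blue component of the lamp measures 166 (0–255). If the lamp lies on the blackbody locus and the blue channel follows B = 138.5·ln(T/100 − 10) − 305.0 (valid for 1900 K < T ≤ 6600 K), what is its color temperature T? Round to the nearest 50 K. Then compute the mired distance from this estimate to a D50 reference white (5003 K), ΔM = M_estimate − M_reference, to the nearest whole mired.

+50 mireds

ln(t − 10) = (166 + 305.0) / 138.5 = 3.4007.
t − 10 = e^3.4007 = 29.986, so t = 39.986.
T = 100·t = 3999 K → 4000 K to the nearest 50 K.
M_estimate = 10⁶/4000 = 250.00; M_reference = 10⁶/5003 = 199.88.
ΔM = 250.00 − 199.88 = 50.12 → +50 mireds.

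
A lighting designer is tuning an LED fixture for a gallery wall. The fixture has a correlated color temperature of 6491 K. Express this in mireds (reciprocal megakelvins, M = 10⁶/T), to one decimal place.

154.1 mireds

M = 10⁶ / 6491 = 154.059 → 154.1 mireds.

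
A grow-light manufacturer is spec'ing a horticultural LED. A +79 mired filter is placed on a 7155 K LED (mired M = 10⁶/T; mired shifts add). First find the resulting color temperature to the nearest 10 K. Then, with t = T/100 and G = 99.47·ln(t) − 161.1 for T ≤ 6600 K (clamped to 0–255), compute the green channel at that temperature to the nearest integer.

M_in = 10⁶/7155 = 139.76; M_out = 139.76 + (+79) = 218.76.
T_out = 10⁶/218.76 = 4571.2 K → 4570 K; t = 45.7.
G = 99.47·ln 45.7 − 161.1 = 99.47·3.8221 − 161.1 = 219.084.
Rounded: 219.

219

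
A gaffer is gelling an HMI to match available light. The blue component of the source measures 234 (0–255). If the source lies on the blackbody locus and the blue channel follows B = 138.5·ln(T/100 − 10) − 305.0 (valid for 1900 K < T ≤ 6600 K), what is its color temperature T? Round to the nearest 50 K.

ln(t − 10) = (234 + 305.0) / 138.5 = 3.8917.
t − 10 = e^3.8917 = 48.994, so t = 58.994.
T = 100·t = 5899 K → 5900 K to the nearest 50 K.

5900 K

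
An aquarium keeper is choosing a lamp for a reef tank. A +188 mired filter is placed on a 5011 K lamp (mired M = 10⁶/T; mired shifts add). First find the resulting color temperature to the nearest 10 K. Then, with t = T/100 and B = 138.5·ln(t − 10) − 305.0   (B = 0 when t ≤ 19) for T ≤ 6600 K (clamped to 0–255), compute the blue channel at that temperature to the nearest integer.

77

M_in = 10⁶/5011 = 199.56; M_out = 199.56 + (+188) = 387.56.
T_out = 10⁶/387.56 = 2580.2 K → 2580 K; t = 25.8.
B = 138.5·ln(25.8 − 10) − 305.0 = 138.5·ln 15.8 − 305.0 = 138.5·2.7600 − 305.0 = 77.261.
Rounded: 77.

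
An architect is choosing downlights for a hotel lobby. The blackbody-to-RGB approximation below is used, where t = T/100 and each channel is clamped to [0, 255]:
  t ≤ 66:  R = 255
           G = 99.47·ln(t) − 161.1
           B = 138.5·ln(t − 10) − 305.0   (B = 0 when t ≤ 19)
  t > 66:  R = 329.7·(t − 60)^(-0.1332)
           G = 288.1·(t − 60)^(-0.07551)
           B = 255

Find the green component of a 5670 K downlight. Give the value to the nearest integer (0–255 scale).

241

t = 5670/100 = 56.7; the t ≤ 66 branch applies.
G = 99.47·ln 56.7 − 161.1 = 99.47·4.0378 − 161.1 = 240.537.
Rounded: 241.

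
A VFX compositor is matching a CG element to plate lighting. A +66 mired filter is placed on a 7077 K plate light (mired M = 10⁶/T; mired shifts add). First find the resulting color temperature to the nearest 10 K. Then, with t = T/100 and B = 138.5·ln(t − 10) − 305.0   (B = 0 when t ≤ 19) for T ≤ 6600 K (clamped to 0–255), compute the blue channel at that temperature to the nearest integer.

M_in = 10⁶/7077 = 141.30; M_out = 141.30 + (+66) = 207.30.
T_out = 10⁶/207.30 = 4823.9 K → 4820 K; t = 48.2.
B = 138.5·ln(48.2 − 10) − 305.0 = 138.5·ln 38.2 − 305.0 = 138.5·3.6428 − 305.0 = 199.533.
Rounded: 200.

200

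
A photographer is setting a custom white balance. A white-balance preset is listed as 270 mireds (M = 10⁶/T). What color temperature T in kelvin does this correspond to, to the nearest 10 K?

T = 10⁶ / 270 = 3703.70 K → 3700 K.

3700 K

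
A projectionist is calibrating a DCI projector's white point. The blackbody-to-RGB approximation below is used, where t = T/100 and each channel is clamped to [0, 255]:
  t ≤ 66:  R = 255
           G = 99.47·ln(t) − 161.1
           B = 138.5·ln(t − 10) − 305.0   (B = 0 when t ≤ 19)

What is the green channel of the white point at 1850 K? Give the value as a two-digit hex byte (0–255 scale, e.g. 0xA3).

0x81

t = 1850/100 = 18.5; the t ≤ 66 branch applies.
G = 99.47·ln 18.5 − 161.1 = 99.47·2.9178 − 161.1 = 129.131.
Rounded: 129; in hex, 0x81.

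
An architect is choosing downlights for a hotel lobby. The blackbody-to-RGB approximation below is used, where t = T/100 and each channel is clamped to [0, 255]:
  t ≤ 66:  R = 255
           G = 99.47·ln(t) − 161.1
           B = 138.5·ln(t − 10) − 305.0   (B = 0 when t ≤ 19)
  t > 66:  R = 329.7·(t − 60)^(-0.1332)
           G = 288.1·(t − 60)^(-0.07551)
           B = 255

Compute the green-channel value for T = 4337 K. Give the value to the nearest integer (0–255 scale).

214

t = 4337/100 = 43.37; the t ≤ 66 branch applies.
G = 99.47·ln 43.37 − 161.1 = 99.47·3.7698 − 161.1 = 213.879.
Rounded: 214.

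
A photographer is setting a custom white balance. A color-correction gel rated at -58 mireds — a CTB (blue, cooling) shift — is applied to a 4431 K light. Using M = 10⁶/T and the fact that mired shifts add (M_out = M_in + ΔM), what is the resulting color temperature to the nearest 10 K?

5960 K

M_in = 10⁶/4431 = 225.68 mireds.
M_out = 225.68 + (-58) = 167.68 mireds.
T_out = 10⁶/167.68 = 5963.6 K → 5960 K.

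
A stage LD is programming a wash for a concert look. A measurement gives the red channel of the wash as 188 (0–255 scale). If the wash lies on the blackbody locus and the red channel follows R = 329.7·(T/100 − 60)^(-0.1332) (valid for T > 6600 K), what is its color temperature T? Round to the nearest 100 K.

12800 K

(t − 60)^(-0.1332) = 188/329.7 = 0.57022.
t − 60 = 0.57022^(1/-0.1332) = 0.57022^(-7.508) = 67.848, so t = 127.848.
T = 100·t = 12785 K → 12800 K to the nearest 100 K.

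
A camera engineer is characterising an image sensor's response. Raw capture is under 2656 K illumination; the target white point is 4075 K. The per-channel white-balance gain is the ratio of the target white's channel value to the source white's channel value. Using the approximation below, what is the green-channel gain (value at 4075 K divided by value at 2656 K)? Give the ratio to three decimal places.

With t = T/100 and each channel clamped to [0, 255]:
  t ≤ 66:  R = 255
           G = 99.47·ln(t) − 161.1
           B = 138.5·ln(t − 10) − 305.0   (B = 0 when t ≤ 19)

At 2656 K (t = 26.56):
  G = 99.47·ln 26.56 − 161.1 = 99.47·3.2794 − 161.1 = 165.103.
At 4075 K (t = 40.75):
  G = 99.47·ln 40.75 − 161.1 = 99.47·3.7075 − 161.1 = 207.681.
Gain = 207.681 / 165.103 = 1.2579 → 1.258.

1.258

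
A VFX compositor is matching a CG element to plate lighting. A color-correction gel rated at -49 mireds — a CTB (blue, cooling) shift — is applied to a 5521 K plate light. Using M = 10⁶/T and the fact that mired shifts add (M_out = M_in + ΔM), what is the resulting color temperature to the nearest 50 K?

7550 K

M_in = 10⁶/5521 = 181.13 mireds.
M_out = 181.13 + (-49) = 132.13 mireds.
T_out = 10⁶/132.13 = 7568.5 K → 7550 K.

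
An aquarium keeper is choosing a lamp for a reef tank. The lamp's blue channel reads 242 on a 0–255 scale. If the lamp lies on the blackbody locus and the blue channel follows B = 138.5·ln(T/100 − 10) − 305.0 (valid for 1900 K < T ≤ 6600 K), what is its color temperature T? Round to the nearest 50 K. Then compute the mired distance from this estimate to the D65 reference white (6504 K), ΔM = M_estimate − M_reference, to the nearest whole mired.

+8 mireds

ln(t − 10) = (242 + 305.0) / 138.5 = 3.9495.
t − 10 = e^3.9495 = 51.907, so t = 61.907.
T = 100·t = 6191 K → 6200 K to the nearest 50 K.
M_estimate = 10⁶/6200 = 161.29; M_reference = 10⁶/6504 = 153.75.
ΔM = 161.29 − 153.75 = 7.54 → +8 mireds.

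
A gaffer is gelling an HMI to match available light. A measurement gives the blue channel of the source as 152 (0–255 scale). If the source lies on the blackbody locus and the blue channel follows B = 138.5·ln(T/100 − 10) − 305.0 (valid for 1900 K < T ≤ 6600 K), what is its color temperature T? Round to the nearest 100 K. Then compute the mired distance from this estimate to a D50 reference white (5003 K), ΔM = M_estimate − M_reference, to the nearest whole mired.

ln(t − 10) = (152 + 305.0) / 138.5 = 3.2996.
t − 10 = e^3.2996 = 27.103, so t = 37.103.
T = 100·t = 3710 K → 3700 K to the nearest 100 K.
M_estimate = 10⁶/3700 = 270.27; M_reference = 10⁶/5003 = 199.88.
ΔM = 270.27 − 199.88 = 70.39 → +70 mireds.

+70 mireds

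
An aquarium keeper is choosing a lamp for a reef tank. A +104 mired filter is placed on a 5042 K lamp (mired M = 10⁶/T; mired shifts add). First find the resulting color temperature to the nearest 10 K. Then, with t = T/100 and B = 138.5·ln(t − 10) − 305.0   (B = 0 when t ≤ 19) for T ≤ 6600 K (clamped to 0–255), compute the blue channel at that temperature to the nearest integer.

130

M_in = 10⁶/5042 = 198.33; M_out = 198.33 + (+104) = 302.33.
T_out = 10⁶/302.33 = 3307.6 K → 3310 K; t = 33.1.
B = 138.5·ln(33.1 − 10) − 305.0 = 138.5·ln 23.1 − 305.0 = 138.5·3.1398 − 305.0 = 129.867.
Rounded: 130.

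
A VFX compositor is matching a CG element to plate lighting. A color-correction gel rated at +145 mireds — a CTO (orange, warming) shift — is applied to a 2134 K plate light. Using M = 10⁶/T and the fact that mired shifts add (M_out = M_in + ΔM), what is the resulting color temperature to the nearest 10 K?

1630 K

M_in = 10⁶/2134 = 468.60 mireds.
M_out = 468.60 + (+145) = 613.60 mireds.
T_out = 10⁶/613.60 = 1629.7 K → 1630 K.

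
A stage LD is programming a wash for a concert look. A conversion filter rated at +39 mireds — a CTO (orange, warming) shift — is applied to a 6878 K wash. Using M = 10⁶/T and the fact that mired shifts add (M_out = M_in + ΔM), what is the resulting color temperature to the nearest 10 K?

M_in = 10⁶/6878 = 145.39 mireds.
M_out = 145.39 + (+39) = 184.39 mireds.
T_out = 10⁶/184.39 = 5423.3 K → 5420 K.

5420 K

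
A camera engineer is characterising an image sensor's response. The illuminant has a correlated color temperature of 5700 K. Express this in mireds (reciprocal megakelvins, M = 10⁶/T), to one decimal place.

M = 10⁶ / 5700 = 175.439 → 175.4 mireds.

175.4 mireds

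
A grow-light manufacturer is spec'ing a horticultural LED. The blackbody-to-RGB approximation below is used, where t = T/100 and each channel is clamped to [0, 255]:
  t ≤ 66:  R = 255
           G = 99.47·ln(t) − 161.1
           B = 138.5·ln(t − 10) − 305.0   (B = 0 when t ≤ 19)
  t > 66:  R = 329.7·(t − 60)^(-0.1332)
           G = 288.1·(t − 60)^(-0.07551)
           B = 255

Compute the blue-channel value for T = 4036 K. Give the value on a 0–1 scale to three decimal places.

0.658

t = 4036/100 = 40.36; the t ≤ 66 branch applies.
B = 138.5·ln(40.36 − 10) − 305.0 = 138.5·ln 30.36 − 305.0 = 138.5·3.4131 − 305.0 = 167.718.
On a 0–1 scale: 167.718/255 = 0.6577 → 0.658.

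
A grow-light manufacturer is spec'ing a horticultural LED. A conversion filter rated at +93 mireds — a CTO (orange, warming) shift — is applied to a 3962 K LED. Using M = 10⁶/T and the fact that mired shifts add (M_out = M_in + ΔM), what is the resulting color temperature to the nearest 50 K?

M_in = 10⁶/3962 = 252.40 mireds.
M_out = 252.40 + (+93) = 345.40 mireds.
T_out = 10⁶/345.40 = 2895.2 K → 2900 K.

2900 K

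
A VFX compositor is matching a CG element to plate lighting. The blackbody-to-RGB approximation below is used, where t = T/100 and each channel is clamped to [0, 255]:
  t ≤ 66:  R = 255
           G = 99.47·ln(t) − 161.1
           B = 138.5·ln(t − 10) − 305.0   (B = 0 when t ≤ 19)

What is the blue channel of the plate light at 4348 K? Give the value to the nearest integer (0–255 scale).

181

t = 4348/100 = 43.48; the t ≤ 66 branch applies.
B = 138.5·ln(43.48 − 10) − 305.0 = 138.5·ln 33.48 − 305.0 = 138.5·3.5109 − 305.0 = 181.266.
Rounded: 181.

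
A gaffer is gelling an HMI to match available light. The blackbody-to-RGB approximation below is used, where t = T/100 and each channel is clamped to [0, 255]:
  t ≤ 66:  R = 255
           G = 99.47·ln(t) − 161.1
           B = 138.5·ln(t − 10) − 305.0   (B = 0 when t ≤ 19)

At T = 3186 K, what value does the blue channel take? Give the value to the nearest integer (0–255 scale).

t = 3186/100 = 31.86; the t ≤ 66 branch applies.
B = 138.5·ln(31.86 − 10) − 305.0 = 138.5·ln 21.86 − 305.0 = 138.5·3.0847 − 305.0 = 122.225.
Rounded: 122.

122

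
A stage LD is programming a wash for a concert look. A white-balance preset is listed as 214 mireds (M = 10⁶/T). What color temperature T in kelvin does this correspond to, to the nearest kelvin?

T = 10⁶ / 214 = 4672.90 K → 4673 K.

4673 K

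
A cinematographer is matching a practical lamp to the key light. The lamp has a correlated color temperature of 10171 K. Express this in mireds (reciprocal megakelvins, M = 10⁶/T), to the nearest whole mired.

98 mireds

M = 10⁶ / 10171 = 98.319 → 98 mireds.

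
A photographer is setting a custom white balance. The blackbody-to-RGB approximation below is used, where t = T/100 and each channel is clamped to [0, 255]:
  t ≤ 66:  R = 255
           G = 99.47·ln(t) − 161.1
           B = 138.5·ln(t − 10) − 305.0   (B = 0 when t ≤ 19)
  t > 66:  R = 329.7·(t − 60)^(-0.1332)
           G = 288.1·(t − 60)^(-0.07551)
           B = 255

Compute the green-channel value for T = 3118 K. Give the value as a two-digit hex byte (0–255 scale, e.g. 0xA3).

t = 3118/100 = 31.18; the t ≤ 66 branch applies.
G = 99.47·ln 31.18 − 161.1 = 99.47·3.4398 − 161.1 = 181.055.
Rounded: 181; in hex, 0xB5.

0xB5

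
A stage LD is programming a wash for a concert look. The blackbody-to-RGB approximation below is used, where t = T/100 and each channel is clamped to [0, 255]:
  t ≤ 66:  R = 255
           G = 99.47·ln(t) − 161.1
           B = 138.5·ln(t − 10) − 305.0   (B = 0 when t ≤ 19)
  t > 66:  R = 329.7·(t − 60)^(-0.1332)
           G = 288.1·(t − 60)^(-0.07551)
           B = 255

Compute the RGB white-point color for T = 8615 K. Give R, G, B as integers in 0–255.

R=213, G=225, B=255

t = 8615/100 = 86.15; the t > 66 branch applies.
R = 329.7·(86.15 − 60)^(-0.1332) = 329.7·26.15^(-0.1332) = 329.7·0.64743 = 213.458.
G = 288.1·(86.15 − 60)^(-0.07551) = 288.1·26.15^(-0.07551) = 288.1·0.78157 = 225.170.
B = 255 by definition for t > 66.
Rounded: (213, 225, 255).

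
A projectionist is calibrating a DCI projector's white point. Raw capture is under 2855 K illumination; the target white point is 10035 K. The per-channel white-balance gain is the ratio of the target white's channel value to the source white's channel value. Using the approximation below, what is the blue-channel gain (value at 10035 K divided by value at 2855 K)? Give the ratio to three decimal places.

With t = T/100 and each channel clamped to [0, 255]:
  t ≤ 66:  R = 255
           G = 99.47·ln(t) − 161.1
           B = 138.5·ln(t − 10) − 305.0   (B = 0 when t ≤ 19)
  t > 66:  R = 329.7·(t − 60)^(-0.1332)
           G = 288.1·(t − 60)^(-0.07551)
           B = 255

At 2855 K (t = 28.55):
  B = 138.5·ln(28.55 − 10) − 305.0 = 138.5·ln 18.55 − 305.0 = 138.5·2.9205 − 305.0 = 99.485.
At 10035 K (t = 100.35):
  B = 255 by definition for t > 66.
Gain = 255.000 / 99.485 = 2.5632 → 2.563.

2.563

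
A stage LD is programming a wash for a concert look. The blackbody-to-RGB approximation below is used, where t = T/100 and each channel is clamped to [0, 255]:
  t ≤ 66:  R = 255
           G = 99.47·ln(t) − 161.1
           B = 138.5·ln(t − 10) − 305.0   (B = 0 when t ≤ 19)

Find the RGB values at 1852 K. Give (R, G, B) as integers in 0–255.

t = 1852/100 = 18.52; the t ≤ 66 branch applies.
R = 255 by definition for t ≤ 66.
G = 99.47·ln 18.52 − 161.1 = 99.47·2.9189 − 161.1 = 129.238.
t = 18.52 ≤ 19, so B = 0.
Rounded: (255, 129, 0).

(255, 129, 0)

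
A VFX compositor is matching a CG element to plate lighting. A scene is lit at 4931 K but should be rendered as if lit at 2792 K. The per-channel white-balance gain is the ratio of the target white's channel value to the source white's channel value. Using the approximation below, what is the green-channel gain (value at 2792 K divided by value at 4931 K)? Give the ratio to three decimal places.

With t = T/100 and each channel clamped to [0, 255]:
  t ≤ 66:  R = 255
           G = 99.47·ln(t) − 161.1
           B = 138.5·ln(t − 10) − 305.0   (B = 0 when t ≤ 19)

0.750

At 4931 K (t = 49.31):
  G = 99.47·ln 49.31 − 161.1 = 99.47·3.8981 − 161.1 = 226.647.
At 2792 K (t = 27.92):
  G = 99.47·ln 27.92 − 161.1 = 99.47·3.3293 − 161.1 = 170.070.
Gain = 170.070 / 226.647 = 0.7504 → 0.750.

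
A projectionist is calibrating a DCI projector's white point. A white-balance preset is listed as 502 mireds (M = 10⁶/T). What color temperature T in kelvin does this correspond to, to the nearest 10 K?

T = 10⁶ / 502 = 1992.03 K → 1990 K.

1990 K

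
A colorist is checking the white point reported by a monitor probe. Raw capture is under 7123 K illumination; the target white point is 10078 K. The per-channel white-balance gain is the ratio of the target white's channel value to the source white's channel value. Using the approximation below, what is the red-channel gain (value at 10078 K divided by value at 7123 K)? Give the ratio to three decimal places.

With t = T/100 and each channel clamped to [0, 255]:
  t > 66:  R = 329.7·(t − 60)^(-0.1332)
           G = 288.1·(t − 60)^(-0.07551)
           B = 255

At 7123 K (t = 71.23):
  R = 329.7·(71.23 − 60)^(-0.1332) = 329.7·11.23^(-0.1332) = 329.7·0.72459 = 238.896.
At 10078 K (t = 100.78):
  R = 329.7·(100.78 − 60)^(-0.1332) = 329.7·40.78^(-0.1332) = 329.7·0.61022 = 201.190.
Gain = 201.190 / 238.896 = 0.8422 → 0.842.

0.842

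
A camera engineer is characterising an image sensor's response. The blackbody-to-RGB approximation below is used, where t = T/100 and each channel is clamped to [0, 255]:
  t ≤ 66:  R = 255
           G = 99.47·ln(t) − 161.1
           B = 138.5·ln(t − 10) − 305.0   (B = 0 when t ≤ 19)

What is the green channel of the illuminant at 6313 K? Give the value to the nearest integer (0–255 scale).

251

t = 6313/100 = 63.13; the t ≤ 66 branch applies.
G = 99.47·ln 63.13 − 161.1 = 99.47·4.1452 − 161.1 = 251.223.
Rounded: 251.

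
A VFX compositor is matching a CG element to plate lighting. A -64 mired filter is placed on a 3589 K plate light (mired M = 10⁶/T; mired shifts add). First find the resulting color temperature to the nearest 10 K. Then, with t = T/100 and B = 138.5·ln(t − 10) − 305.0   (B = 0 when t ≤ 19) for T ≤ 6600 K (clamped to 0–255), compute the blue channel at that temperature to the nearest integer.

194

M_in = 10⁶/3589 = 278.63; M_out = 278.63 + (-64) = 214.63.
T_out = 10⁶/214.63 = 4659.2 K → 4660 K; t = 46.6.
B = 138.5·ln(46.6 − 10) − 305.0 = 138.5·ln 36.6 − 305.0 = 138.5·3.6000 − 305.0 = 193.607.
Rounded: 194.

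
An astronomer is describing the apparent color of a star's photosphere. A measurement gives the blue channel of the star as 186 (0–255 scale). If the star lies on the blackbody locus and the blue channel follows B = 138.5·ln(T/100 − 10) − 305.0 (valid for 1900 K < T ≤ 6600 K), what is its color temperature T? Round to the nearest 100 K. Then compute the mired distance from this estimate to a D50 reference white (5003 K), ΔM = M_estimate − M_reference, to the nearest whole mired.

ln(t − 10) = (186 + 305.0) / 138.5 = 3.5451.
t − 10 = e^3.5451 = 34.644, so t = 44.644.
T = 100·t = 4464 K → 4500 K to the nearest 100 K.
M_estimate = 10⁶/4500 = 222.22; M_reference = 10⁶/5003 = 199.88.
ΔM = 222.22 − 199.88 = 22.34 → +22 mireds.

+22 mireds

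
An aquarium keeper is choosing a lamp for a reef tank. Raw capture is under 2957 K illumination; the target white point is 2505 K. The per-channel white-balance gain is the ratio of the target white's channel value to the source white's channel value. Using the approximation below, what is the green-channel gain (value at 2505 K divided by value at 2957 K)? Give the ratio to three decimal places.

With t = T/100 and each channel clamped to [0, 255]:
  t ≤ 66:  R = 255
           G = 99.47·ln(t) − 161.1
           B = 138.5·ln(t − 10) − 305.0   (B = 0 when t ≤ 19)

At 2957 K (t = 29.57):
  G = 99.47·ln 29.57 − 161.1 = 99.47·3.3868 − 161.1 = 175.781.
At 2505 K (t = 25.05):
  G = 99.47·ln 25.05 − 161.1 = 99.47·3.2209 − 161.1 = 159.280.
Gain = 159.280 / 175.781 = 0.9061 → 0.906.

0.906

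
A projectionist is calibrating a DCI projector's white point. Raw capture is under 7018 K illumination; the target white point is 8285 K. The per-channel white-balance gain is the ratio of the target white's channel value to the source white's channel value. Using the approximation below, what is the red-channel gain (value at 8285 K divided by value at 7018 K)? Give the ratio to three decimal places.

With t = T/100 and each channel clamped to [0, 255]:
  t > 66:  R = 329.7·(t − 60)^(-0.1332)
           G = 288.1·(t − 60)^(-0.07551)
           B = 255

At 7018 K (t = 70.18):
  R = 329.7·(70.18 − 60)^(-0.1332) = 329.7·10.18^(-0.1332) = 329.7·0.73412 = 242.040.
At 8285 K (t = 82.85):
  R = 329.7·(82.85 − 60)^(-0.1332) = 329.7·22.85^(-0.1332) = 329.7·0.65917 = 217.328.
Gain = 217.328 / 242.040 = 0.8979 → 0.898.

0.898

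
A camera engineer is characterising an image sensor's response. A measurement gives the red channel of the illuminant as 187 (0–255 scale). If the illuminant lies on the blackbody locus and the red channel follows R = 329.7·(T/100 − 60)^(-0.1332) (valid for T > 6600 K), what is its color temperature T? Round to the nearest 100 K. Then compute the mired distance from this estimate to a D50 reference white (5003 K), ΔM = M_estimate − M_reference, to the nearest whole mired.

(t − 60)^(-0.1332) = 187/329.7 = 0.56718.
t − 60 = 0.56718^(1/-0.1332) = 0.56718^(-7.508) = 70.620, so t = 130.620.
T = 100·t = 13062 K → 13100 K to the nearest 100 K.
M_estimate = 10⁶/13100 = 76.34; M_reference = 10⁶/5003 = 199.88.
ΔM = 76.34 − 199.88 = -123.54 → -124 mireds.

-124 mireds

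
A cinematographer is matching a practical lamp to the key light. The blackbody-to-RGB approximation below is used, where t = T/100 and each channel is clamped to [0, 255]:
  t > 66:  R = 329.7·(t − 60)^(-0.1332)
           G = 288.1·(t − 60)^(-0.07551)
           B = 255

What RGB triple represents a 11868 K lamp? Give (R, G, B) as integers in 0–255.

(192, 212, 255)

t = 11868/100 = 118.68; the t > 66 branch applies.
R = 329.7·(118.68 − 60)^(-0.1332) = 329.7·58.68^(-0.1332) = 329.7·0.58135 = 191.671.
G = 288.1·(118.68 − 60)^(-0.07551) = 288.1·58.68^(-0.07551) = 288.1·0.73529 = 211.838.
B = 255 by definition for t > 66.
Rounded: (192, 212, 255).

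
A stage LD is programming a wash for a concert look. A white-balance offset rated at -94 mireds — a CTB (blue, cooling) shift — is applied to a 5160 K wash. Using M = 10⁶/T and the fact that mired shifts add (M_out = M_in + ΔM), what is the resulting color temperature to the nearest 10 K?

M_in = 10⁶/5160 = 193.80 mireds.
M_out = 193.80 + (-94) = 99.80 mireds.
T_out = 10⁶/99.80 = 10020.2 K → 10020 K.

10020 K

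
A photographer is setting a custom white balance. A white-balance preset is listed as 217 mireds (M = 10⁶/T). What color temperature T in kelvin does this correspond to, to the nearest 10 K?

4610 K

T = 10⁶ / 217 = 4608.29 K → 4610 K.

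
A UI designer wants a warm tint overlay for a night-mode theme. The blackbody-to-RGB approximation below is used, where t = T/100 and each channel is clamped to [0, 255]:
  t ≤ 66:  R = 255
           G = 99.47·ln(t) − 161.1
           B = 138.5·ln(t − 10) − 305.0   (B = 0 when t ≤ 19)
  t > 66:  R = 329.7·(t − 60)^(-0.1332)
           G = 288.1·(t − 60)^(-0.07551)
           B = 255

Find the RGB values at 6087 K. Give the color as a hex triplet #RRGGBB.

t = 6087/100 = 60.87; the t ≤ 66 branch applies.
R = 255 by definition for t ≤ 66.
G = 99.47·ln 60.87 − 161.1 = 99.47·4.1087 − 161.1 = 247.596.
B = 138.5·ln(60.87 − 10) − 305.0 = 138.5·ln 50.87 − 305.0 = 138.5·3.9293 − 305.0 = 239.204.
Rounded: (255, 248, 239).
In hex: #FFF8EF.

#FFF8EF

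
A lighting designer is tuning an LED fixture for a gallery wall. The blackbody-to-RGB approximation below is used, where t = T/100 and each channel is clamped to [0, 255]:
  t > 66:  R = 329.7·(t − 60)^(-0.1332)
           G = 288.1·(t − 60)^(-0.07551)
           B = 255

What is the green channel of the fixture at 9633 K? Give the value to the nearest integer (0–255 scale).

220

t = 9633/100 = 96.33; the t > 66 branch applies.
G = 288.1·(96.33 − 60)^(-0.07551) = 288.1·36.33^(-0.07551) = 288.1·0.76240 = 219.648.
Rounded: 220.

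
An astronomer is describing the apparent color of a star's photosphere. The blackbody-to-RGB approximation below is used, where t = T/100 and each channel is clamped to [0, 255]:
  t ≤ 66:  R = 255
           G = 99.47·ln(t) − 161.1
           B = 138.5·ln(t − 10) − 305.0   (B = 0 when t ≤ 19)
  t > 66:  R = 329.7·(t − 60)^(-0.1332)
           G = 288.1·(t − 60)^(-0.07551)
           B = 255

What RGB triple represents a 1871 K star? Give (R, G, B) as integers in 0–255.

t = 1871/100 = 18.71; the t ≤ 66 branch applies.
R = 255 by definition for t ≤ 66.
G = 99.47·ln 18.71 − 161.1 = 99.47·2.9291 − 161.1 = 130.253.
t = 18.71 ≤ 19, so B = 0.
Rounded: (255, 130, 0).

(255, 130, 0)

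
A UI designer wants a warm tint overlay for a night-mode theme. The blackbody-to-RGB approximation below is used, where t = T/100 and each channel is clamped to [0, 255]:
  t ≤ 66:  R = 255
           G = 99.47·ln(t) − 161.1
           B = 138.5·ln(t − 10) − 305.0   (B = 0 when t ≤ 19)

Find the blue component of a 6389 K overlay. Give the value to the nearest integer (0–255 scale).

t = 6389/100 = 63.89; the t ≤ 66 branch applies.
B = 138.5·ln(63.89 − 10) − 305.0 = 138.5·ln 53.89 − 305.0 = 138.5·3.9869 − 305.0 = 247.192.
Rounded: 247.

247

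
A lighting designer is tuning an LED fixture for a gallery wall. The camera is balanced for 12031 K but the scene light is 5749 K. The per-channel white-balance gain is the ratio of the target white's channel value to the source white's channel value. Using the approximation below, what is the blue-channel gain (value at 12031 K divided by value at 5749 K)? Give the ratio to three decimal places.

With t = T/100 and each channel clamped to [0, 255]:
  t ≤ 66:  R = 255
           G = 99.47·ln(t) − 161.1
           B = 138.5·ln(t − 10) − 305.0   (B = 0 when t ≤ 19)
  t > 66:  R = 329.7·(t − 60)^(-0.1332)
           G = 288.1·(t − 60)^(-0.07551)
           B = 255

1.110

At 5749 K (t = 57.49):
  B = 138.5·ln(57.49 − 10) − 305.0 = 138.5·ln 47.49 − 305.0 = 138.5·3.8605 − 305.0 = 229.682.
At 12031 K (t = 120.31):
  B = 255 by definition for t > 66.
Gain = 255.000 / 229.682 = 1.1102 → 1.110.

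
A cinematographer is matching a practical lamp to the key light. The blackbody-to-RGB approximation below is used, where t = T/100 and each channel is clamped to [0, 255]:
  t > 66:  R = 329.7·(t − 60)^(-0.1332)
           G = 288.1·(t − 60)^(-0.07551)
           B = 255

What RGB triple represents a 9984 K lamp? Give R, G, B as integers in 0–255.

t = 9984/100 = 99.84; the t > 66 branch applies.
R = 329.7·(99.84 − 60)^(-0.1332) = 329.7·39.84^(-0.1332) = 329.7·0.61212 = 201.816.
G = 288.1·(99.84 − 60)^(-0.07551) = 288.1·39.84^(-0.07551) = 288.1·0.75711 = 218.124.
B = 255 by definition for t > 66.
Rounded: (202, 218, 255).

R=202, G=218, B=255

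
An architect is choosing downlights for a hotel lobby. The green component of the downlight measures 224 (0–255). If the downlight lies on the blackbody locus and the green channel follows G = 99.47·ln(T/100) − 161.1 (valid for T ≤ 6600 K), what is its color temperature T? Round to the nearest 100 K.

ln t = (224 + 161.1) / 99.47 = 3.8715.
t = e^3.8715 = 48.015.
T = 100·t = 4802 K → 4800 K to the nearest 100 K.

4800 K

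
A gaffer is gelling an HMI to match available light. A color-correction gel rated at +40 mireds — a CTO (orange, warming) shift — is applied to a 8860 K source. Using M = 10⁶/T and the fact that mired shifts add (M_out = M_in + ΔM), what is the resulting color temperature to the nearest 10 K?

M_in = 10⁶/8860 = 112.87 mireds.
M_out = 112.87 + (+40) = 152.87 mireds.
T_out = 10⁶/152.87 = 6541.6 K → 6540 K.

6540 K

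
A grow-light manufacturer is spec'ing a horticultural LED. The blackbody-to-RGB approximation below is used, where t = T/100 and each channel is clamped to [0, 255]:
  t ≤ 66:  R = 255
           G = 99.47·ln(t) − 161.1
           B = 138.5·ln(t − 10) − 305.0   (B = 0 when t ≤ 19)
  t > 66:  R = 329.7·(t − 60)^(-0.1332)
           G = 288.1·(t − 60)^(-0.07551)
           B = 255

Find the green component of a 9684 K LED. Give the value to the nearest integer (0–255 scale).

219

t = 9684/100 = 96.84; the t > 66 branch applies.
G = 288.1·(96.84 − 60)^(-0.07551) = 288.1·36.84^(-0.07551) = 288.1·0.76160 = 219.417.
Rounded: 219.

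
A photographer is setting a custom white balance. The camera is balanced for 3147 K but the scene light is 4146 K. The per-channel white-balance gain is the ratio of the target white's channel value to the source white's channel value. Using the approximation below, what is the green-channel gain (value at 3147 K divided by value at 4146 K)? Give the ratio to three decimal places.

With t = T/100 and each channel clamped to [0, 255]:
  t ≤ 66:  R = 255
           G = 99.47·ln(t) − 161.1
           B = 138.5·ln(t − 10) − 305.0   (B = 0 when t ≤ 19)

At 4146 K (t = 41.46):
  G = 99.47·ln 41.46 − 161.1 = 99.47·3.7247 − 161.1 = 209.399.
At 3147 K (t = 31.47):
  G = 99.47·ln 31.47 − 161.1 = 99.47·3.4490 − 161.1 = 181.975.
Gain = 181.975 / 209.399 = 0.8690 → 0.869.

0.869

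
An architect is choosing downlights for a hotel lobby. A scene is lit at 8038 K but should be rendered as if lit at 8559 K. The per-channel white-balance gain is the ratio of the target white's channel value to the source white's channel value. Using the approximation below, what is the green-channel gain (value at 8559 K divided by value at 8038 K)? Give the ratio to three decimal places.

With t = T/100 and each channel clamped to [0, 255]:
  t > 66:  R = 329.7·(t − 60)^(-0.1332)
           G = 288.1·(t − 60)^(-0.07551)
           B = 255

0.983

At 8038 K (t = 80.38):
  G = 288.1·(80.38 − 60)^(-0.07551) = 288.1·20.38^(-0.07551) = 288.1·0.79642 = 229.449.
At 8559 K (t = 85.59):
  G = 288.1·(85.59 − 60)^(-0.07551) = 288.1·25.59^(-0.07551) = 288.1·0.78285 = 225.538.
Gain = 225.538 / 229.449 = 0.9830 → 0.983.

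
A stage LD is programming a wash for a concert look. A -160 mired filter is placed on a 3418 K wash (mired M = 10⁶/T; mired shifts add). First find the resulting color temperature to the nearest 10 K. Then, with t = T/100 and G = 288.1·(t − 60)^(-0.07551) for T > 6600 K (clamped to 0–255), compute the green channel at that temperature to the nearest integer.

234

M_in = 10⁶/3418 = 292.57; M_out = 292.57 + (-160) = 132.57.
T_out = 10⁶/132.57 = 7543.3 K → 7540 K; t = 75.4.
G = 288.1·(75.4 − 60)^(-0.07551) = 288.1·15.4^(-0.07551) = 288.1·0.81345 = 234.355.
Rounded: 234.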